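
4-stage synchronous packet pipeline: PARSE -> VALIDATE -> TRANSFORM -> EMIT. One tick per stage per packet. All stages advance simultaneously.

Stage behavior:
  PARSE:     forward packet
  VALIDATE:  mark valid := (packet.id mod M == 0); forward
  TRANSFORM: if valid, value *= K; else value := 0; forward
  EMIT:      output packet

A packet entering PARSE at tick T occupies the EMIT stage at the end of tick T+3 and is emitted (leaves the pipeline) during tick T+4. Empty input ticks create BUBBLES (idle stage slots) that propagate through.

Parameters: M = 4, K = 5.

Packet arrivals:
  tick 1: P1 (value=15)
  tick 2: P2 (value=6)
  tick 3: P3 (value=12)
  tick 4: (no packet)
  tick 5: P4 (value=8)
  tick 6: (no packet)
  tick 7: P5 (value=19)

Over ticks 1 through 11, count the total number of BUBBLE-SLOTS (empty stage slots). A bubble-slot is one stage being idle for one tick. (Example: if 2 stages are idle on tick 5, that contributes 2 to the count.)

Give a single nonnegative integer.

Tick 1: [PARSE:P1(v=15,ok=F), VALIDATE:-, TRANSFORM:-, EMIT:-] out:-; bubbles=3
Tick 2: [PARSE:P2(v=6,ok=F), VALIDATE:P1(v=15,ok=F), TRANSFORM:-, EMIT:-] out:-; bubbles=2
Tick 3: [PARSE:P3(v=12,ok=F), VALIDATE:P2(v=6,ok=F), TRANSFORM:P1(v=0,ok=F), EMIT:-] out:-; bubbles=1
Tick 4: [PARSE:-, VALIDATE:P3(v=12,ok=F), TRANSFORM:P2(v=0,ok=F), EMIT:P1(v=0,ok=F)] out:-; bubbles=1
Tick 5: [PARSE:P4(v=8,ok=F), VALIDATE:-, TRANSFORM:P3(v=0,ok=F), EMIT:P2(v=0,ok=F)] out:P1(v=0); bubbles=1
Tick 6: [PARSE:-, VALIDATE:P4(v=8,ok=T), TRANSFORM:-, EMIT:P3(v=0,ok=F)] out:P2(v=0); bubbles=2
Tick 7: [PARSE:P5(v=19,ok=F), VALIDATE:-, TRANSFORM:P4(v=40,ok=T), EMIT:-] out:P3(v=0); bubbles=2
Tick 8: [PARSE:-, VALIDATE:P5(v=19,ok=F), TRANSFORM:-, EMIT:P4(v=40,ok=T)] out:-; bubbles=2
Tick 9: [PARSE:-, VALIDATE:-, TRANSFORM:P5(v=0,ok=F), EMIT:-] out:P4(v=40); bubbles=3
Tick 10: [PARSE:-, VALIDATE:-, TRANSFORM:-, EMIT:P5(v=0,ok=F)] out:-; bubbles=3
Tick 11: [PARSE:-, VALIDATE:-, TRANSFORM:-, EMIT:-] out:P5(v=0); bubbles=4
Total bubble-slots: 24

Answer: 24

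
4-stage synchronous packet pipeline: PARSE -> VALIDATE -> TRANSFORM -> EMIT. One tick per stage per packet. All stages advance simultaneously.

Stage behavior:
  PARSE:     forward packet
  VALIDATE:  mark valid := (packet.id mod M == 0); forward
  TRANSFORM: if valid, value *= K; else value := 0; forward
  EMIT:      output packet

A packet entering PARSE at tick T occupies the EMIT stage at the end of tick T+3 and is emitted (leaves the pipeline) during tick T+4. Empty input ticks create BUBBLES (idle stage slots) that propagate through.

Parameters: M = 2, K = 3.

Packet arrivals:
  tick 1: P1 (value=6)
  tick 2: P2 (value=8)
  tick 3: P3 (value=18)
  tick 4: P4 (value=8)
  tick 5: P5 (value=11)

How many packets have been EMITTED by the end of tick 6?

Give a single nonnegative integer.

Answer: 2

Derivation:
Tick 1: [PARSE:P1(v=6,ok=F), VALIDATE:-, TRANSFORM:-, EMIT:-] out:-; in:P1
Tick 2: [PARSE:P2(v=8,ok=F), VALIDATE:P1(v=6,ok=F), TRANSFORM:-, EMIT:-] out:-; in:P2
Tick 3: [PARSE:P3(v=18,ok=F), VALIDATE:P2(v=8,ok=T), TRANSFORM:P1(v=0,ok=F), EMIT:-] out:-; in:P3
Tick 4: [PARSE:P4(v=8,ok=F), VALIDATE:P3(v=18,ok=F), TRANSFORM:P2(v=24,ok=T), EMIT:P1(v=0,ok=F)] out:-; in:P4
Tick 5: [PARSE:P5(v=11,ok=F), VALIDATE:P4(v=8,ok=T), TRANSFORM:P3(v=0,ok=F), EMIT:P2(v=24,ok=T)] out:P1(v=0); in:P5
Tick 6: [PARSE:-, VALIDATE:P5(v=11,ok=F), TRANSFORM:P4(v=24,ok=T), EMIT:P3(v=0,ok=F)] out:P2(v=24); in:-
Emitted by tick 6: ['P1', 'P2']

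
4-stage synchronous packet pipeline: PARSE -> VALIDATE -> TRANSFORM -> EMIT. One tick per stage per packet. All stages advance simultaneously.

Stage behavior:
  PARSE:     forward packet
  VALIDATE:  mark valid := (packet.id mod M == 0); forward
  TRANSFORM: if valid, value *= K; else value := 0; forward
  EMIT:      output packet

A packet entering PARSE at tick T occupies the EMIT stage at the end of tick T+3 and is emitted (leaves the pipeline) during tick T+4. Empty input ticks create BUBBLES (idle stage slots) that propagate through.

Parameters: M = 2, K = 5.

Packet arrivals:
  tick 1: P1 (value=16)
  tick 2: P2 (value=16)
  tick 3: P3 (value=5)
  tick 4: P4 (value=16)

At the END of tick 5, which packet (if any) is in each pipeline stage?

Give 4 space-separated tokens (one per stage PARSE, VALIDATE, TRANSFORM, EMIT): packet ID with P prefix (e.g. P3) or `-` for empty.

Tick 1: [PARSE:P1(v=16,ok=F), VALIDATE:-, TRANSFORM:-, EMIT:-] out:-; in:P1
Tick 2: [PARSE:P2(v=16,ok=F), VALIDATE:P1(v=16,ok=F), TRANSFORM:-, EMIT:-] out:-; in:P2
Tick 3: [PARSE:P3(v=5,ok=F), VALIDATE:P2(v=16,ok=T), TRANSFORM:P1(v=0,ok=F), EMIT:-] out:-; in:P3
Tick 4: [PARSE:P4(v=16,ok=F), VALIDATE:P3(v=5,ok=F), TRANSFORM:P2(v=80,ok=T), EMIT:P1(v=0,ok=F)] out:-; in:P4
Tick 5: [PARSE:-, VALIDATE:P4(v=16,ok=T), TRANSFORM:P3(v=0,ok=F), EMIT:P2(v=80,ok=T)] out:P1(v=0); in:-
At end of tick 5: ['-', 'P4', 'P3', 'P2']

Answer: - P4 P3 P2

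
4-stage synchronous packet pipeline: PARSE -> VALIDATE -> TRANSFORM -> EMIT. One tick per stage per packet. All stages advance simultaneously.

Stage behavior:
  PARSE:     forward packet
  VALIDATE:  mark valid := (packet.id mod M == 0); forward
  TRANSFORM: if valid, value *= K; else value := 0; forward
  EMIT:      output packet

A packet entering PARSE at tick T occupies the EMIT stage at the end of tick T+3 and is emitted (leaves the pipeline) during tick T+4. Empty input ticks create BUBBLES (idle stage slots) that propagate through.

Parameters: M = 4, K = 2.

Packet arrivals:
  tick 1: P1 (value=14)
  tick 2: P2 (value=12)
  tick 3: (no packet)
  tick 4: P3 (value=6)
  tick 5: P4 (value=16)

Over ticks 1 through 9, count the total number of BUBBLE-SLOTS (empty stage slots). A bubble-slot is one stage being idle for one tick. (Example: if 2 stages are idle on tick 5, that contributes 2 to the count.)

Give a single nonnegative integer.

Tick 1: [PARSE:P1(v=14,ok=F), VALIDATE:-, TRANSFORM:-, EMIT:-] out:-; bubbles=3
Tick 2: [PARSE:P2(v=12,ok=F), VALIDATE:P1(v=14,ok=F), TRANSFORM:-, EMIT:-] out:-; bubbles=2
Tick 3: [PARSE:-, VALIDATE:P2(v=12,ok=F), TRANSFORM:P1(v=0,ok=F), EMIT:-] out:-; bubbles=2
Tick 4: [PARSE:P3(v=6,ok=F), VALIDATE:-, TRANSFORM:P2(v=0,ok=F), EMIT:P1(v=0,ok=F)] out:-; bubbles=1
Tick 5: [PARSE:P4(v=16,ok=F), VALIDATE:P3(v=6,ok=F), TRANSFORM:-, EMIT:P2(v=0,ok=F)] out:P1(v=0); bubbles=1
Tick 6: [PARSE:-, VALIDATE:P4(v=16,ok=T), TRANSFORM:P3(v=0,ok=F), EMIT:-] out:P2(v=0); bubbles=2
Tick 7: [PARSE:-, VALIDATE:-, TRANSFORM:P4(v=32,ok=T), EMIT:P3(v=0,ok=F)] out:-; bubbles=2
Tick 8: [PARSE:-, VALIDATE:-, TRANSFORM:-, EMIT:P4(v=32,ok=T)] out:P3(v=0); bubbles=3
Tick 9: [PARSE:-, VALIDATE:-, TRANSFORM:-, EMIT:-] out:P4(v=32); bubbles=4
Total bubble-slots: 20

Answer: 20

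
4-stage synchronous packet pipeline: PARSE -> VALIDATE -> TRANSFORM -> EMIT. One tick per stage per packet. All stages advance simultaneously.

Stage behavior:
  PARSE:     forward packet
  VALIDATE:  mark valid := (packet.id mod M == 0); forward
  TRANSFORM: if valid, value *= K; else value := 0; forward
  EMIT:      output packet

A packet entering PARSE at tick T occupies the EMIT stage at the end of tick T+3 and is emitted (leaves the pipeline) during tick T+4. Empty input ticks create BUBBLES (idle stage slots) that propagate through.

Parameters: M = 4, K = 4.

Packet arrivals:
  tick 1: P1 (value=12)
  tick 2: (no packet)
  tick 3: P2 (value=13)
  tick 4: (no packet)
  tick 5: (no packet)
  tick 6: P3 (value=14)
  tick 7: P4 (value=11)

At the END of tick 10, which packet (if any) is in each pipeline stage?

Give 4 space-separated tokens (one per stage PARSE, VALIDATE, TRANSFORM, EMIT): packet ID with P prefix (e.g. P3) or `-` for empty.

Tick 1: [PARSE:P1(v=12,ok=F), VALIDATE:-, TRANSFORM:-, EMIT:-] out:-; in:P1
Tick 2: [PARSE:-, VALIDATE:P1(v=12,ok=F), TRANSFORM:-, EMIT:-] out:-; in:-
Tick 3: [PARSE:P2(v=13,ok=F), VALIDATE:-, TRANSFORM:P1(v=0,ok=F), EMIT:-] out:-; in:P2
Tick 4: [PARSE:-, VALIDATE:P2(v=13,ok=F), TRANSFORM:-, EMIT:P1(v=0,ok=F)] out:-; in:-
Tick 5: [PARSE:-, VALIDATE:-, TRANSFORM:P2(v=0,ok=F), EMIT:-] out:P1(v=0); in:-
Tick 6: [PARSE:P3(v=14,ok=F), VALIDATE:-, TRANSFORM:-, EMIT:P2(v=0,ok=F)] out:-; in:P3
Tick 7: [PARSE:P4(v=11,ok=F), VALIDATE:P3(v=14,ok=F), TRANSFORM:-, EMIT:-] out:P2(v=0); in:P4
Tick 8: [PARSE:-, VALIDATE:P4(v=11,ok=T), TRANSFORM:P3(v=0,ok=F), EMIT:-] out:-; in:-
Tick 9: [PARSE:-, VALIDATE:-, TRANSFORM:P4(v=44,ok=T), EMIT:P3(v=0,ok=F)] out:-; in:-
Tick 10: [PARSE:-, VALIDATE:-, TRANSFORM:-, EMIT:P4(v=44,ok=T)] out:P3(v=0); in:-
At end of tick 10: ['-', '-', '-', 'P4']

Answer: - - - P4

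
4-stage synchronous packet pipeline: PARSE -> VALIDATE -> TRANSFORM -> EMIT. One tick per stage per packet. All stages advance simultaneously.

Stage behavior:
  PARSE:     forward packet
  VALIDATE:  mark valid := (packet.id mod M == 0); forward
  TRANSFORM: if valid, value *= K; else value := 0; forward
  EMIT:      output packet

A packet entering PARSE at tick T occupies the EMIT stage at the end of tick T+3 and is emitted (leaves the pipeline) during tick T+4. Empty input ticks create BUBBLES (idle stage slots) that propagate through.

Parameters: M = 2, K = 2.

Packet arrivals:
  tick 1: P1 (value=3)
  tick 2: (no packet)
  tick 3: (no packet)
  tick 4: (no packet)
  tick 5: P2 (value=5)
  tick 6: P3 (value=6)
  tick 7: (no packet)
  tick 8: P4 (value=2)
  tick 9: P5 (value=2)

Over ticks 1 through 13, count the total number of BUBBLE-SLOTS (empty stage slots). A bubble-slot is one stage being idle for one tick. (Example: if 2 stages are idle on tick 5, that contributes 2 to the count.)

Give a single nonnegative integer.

Answer: 32

Derivation:
Tick 1: [PARSE:P1(v=3,ok=F), VALIDATE:-, TRANSFORM:-, EMIT:-] out:-; bubbles=3
Tick 2: [PARSE:-, VALIDATE:P1(v=3,ok=F), TRANSFORM:-, EMIT:-] out:-; bubbles=3
Tick 3: [PARSE:-, VALIDATE:-, TRANSFORM:P1(v=0,ok=F), EMIT:-] out:-; bubbles=3
Tick 4: [PARSE:-, VALIDATE:-, TRANSFORM:-, EMIT:P1(v=0,ok=F)] out:-; bubbles=3
Tick 5: [PARSE:P2(v=5,ok=F), VALIDATE:-, TRANSFORM:-, EMIT:-] out:P1(v=0); bubbles=3
Tick 6: [PARSE:P3(v=6,ok=F), VALIDATE:P2(v=5,ok=T), TRANSFORM:-, EMIT:-] out:-; bubbles=2
Tick 7: [PARSE:-, VALIDATE:P3(v=6,ok=F), TRANSFORM:P2(v=10,ok=T), EMIT:-] out:-; bubbles=2
Tick 8: [PARSE:P4(v=2,ok=F), VALIDATE:-, TRANSFORM:P3(v=0,ok=F), EMIT:P2(v=10,ok=T)] out:-; bubbles=1
Tick 9: [PARSE:P5(v=2,ok=F), VALIDATE:P4(v=2,ok=T), TRANSFORM:-, EMIT:P3(v=0,ok=F)] out:P2(v=10); bubbles=1
Tick 10: [PARSE:-, VALIDATE:P5(v=2,ok=F), TRANSFORM:P4(v=4,ok=T), EMIT:-] out:P3(v=0); bubbles=2
Tick 11: [PARSE:-, VALIDATE:-, TRANSFORM:P5(v=0,ok=F), EMIT:P4(v=4,ok=T)] out:-; bubbles=2
Tick 12: [PARSE:-, VALIDATE:-, TRANSFORM:-, EMIT:P5(v=0,ok=F)] out:P4(v=4); bubbles=3
Tick 13: [PARSE:-, VALIDATE:-, TRANSFORM:-, EMIT:-] out:P5(v=0); bubbles=4
Total bubble-slots: 32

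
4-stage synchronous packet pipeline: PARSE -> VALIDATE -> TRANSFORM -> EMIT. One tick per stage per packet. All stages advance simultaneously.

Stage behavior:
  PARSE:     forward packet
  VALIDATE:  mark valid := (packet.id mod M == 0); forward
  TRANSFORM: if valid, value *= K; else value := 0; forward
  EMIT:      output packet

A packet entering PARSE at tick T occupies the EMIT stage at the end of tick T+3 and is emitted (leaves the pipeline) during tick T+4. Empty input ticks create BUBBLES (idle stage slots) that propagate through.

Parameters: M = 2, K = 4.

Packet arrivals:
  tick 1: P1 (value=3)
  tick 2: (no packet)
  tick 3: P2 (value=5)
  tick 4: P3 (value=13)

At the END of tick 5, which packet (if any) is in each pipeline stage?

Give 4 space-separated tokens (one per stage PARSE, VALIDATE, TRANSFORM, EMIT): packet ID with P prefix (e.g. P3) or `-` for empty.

Answer: - P3 P2 -

Derivation:
Tick 1: [PARSE:P1(v=3,ok=F), VALIDATE:-, TRANSFORM:-, EMIT:-] out:-; in:P1
Tick 2: [PARSE:-, VALIDATE:P1(v=3,ok=F), TRANSFORM:-, EMIT:-] out:-; in:-
Tick 3: [PARSE:P2(v=5,ok=F), VALIDATE:-, TRANSFORM:P1(v=0,ok=F), EMIT:-] out:-; in:P2
Tick 4: [PARSE:P3(v=13,ok=F), VALIDATE:P2(v=5,ok=T), TRANSFORM:-, EMIT:P1(v=0,ok=F)] out:-; in:P3
Tick 5: [PARSE:-, VALIDATE:P3(v=13,ok=F), TRANSFORM:P2(v=20,ok=T), EMIT:-] out:P1(v=0); in:-
At end of tick 5: ['-', 'P3', 'P2', '-']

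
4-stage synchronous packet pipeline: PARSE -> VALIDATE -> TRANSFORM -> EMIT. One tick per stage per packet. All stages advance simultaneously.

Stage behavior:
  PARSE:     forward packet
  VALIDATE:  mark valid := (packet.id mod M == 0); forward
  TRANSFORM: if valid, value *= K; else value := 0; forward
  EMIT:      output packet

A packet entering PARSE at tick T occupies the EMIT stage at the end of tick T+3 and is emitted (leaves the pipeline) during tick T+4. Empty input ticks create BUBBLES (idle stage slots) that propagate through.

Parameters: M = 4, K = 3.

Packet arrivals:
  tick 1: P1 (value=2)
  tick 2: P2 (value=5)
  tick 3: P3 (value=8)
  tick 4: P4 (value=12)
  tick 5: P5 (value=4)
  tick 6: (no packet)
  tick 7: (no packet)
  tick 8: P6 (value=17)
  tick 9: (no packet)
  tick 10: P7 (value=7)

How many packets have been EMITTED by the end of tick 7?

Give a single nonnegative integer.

Answer: 3

Derivation:
Tick 1: [PARSE:P1(v=2,ok=F), VALIDATE:-, TRANSFORM:-, EMIT:-] out:-; in:P1
Tick 2: [PARSE:P2(v=5,ok=F), VALIDATE:P1(v=2,ok=F), TRANSFORM:-, EMIT:-] out:-; in:P2
Tick 3: [PARSE:P3(v=8,ok=F), VALIDATE:P2(v=5,ok=F), TRANSFORM:P1(v=0,ok=F), EMIT:-] out:-; in:P3
Tick 4: [PARSE:P4(v=12,ok=F), VALIDATE:P3(v=8,ok=F), TRANSFORM:P2(v=0,ok=F), EMIT:P1(v=0,ok=F)] out:-; in:P4
Tick 5: [PARSE:P5(v=4,ok=F), VALIDATE:P4(v=12,ok=T), TRANSFORM:P3(v=0,ok=F), EMIT:P2(v=0,ok=F)] out:P1(v=0); in:P5
Tick 6: [PARSE:-, VALIDATE:P5(v=4,ok=F), TRANSFORM:P4(v=36,ok=T), EMIT:P3(v=0,ok=F)] out:P2(v=0); in:-
Tick 7: [PARSE:-, VALIDATE:-, TRANSFORM:P5(v=0,ok=F), EMIT:P4(v=36,ok=T)] out:P3(v=0); in:-
Emitted by tick 7: ['P1', 'P2', 'P3']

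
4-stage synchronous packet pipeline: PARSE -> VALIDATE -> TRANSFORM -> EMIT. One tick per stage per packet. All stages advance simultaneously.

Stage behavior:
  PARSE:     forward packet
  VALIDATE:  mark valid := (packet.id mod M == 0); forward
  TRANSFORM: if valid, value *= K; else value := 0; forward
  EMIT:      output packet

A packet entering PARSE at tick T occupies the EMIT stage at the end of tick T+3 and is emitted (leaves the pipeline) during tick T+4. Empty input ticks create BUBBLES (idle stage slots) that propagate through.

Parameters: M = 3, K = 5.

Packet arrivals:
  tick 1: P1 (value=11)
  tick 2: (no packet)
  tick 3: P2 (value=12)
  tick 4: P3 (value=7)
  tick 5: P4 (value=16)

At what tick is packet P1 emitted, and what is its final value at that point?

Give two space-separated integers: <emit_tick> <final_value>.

Answer: 5 0

Derivation:
Tick 1: [PARSE:P1(v=11,ok=F), VALIDATE:-, TRANSFORM:-, EMIT:-] out:-; in:P1
Tick 2: [PARSE:-, VALIDATE:P1(v=11,ok=F), TRANSFORM:-, EMIT:-] out:-; in:-
Tick 3: [PARSE:P2(v=12,ok=F), VALIDATE:-, TRANSFORM:P1(v=0,ok=F), EMIT:-] out:-; in:P2
Tick 4: [PARSE:P3(v=7,ok=F), VALIDATE:P2(v=12,ok=F), TRANSFORM:-, EMIT:P1(v=0,ok=F)] out:-; in:P3
Tick 5: [PARSE:P4(v=16,ok=F), VALIDATE:P3(v=7,ok=T), TRANSFORM:P2(v=0,ok=F), EMIT:-] out:P1(v=0); in:P4
Tick 6: [PARSE:-, VALIDATE:P4(v=16,ok=F), TRANSFORM:P3(v=35,ok=T), EMIT:P2(v=0,ok=F)] out:-; in:-
Tick 7: [PARSE:-, VALIDATE:-, TRANSFORM:P4(v=0,ok=F), EMIT:P3(v=35,ok=T)] out:P2(v=0); in:-
Tick 8: [PARSE:-, VALIDATE:-, TRANSFORM:-, EMIT:P4(v=0,ok=F)] out:P3(v=35); in:-
Tick 9: [PARSE:-, VALIDATE:-, TRANSFORM:-, EMIT:-] out:P4(v=0); in:-
P1: arrives tick 1, valid=False (id=1, id%3=1), emit tick 5, final value 0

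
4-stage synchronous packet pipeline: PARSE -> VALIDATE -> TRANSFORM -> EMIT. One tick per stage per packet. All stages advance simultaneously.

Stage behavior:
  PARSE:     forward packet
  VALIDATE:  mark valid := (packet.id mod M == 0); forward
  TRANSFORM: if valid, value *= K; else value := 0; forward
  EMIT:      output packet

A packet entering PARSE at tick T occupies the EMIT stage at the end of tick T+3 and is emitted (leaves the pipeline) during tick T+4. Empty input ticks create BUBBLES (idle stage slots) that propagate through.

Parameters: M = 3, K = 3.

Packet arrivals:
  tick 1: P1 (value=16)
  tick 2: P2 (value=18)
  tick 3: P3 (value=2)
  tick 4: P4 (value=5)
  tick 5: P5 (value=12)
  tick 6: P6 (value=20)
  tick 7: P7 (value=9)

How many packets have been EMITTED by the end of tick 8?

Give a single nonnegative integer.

Tick 1: [PARSE:P1(v=16,ok=F), VALIDATE:-, TRANSFORM:-, EMIT:-] out:-; in:P1
Tick 2: [PARSE:P2(v=18,ok=F), VALIDATE:P1(v=16,ok=F), TRANSFORM:-, EMIT:-] out:-; in:P2
Tick 3: [PARSE:P3(v=2,ok=F), VALIDATE:P2(v=18,ok=F), TRANSFORM:P1(v=0,ok=F), EMIT:-] out:-; in:P3
Tick 4: [PARSE:P4(v=5,ok=F), VALIDATE:P3(v=2,ok=T), TRANSFORM:P2(v=0,ok=F), EMIT:P1(v=0,ok=F)] out:-; in:P4
Tick 5: [PARSE:P5(v=12,ok=F), VALIDATE:P4(v=5,ok=F), TRANSFORM:P3(v=6,ok=T), EMIT:P2(v=0,ok=F)] out:P1(v=0); in:P5
Tick 6: [PARSE:P6(v=20,ok=F), VALIDATE:P5(v=12,ok=F), TRANSFORM:P4(v=0,ok=F), EMIT:P3(v=6,ok=T)] out:P2(v=0); in:P6
Tick 7: [PARSE:P7(v=9,ok=F), VALIDATE:P6(v=20,ok=T), TRANSFORM:P5(v=0,ok=F), EMIT:P4(v=0,ok=F)] out:P3(v=6); in:P7
Tick 8: [PARSE:-, VALIDATE:P7(v=9,ok=F), TRANSFORM:P6(v=60,ok=T), EMIT:P5(v=0,ok=F)] out:P4(v=0); in:-
Emitted by tick 8: ['P1', 'P2', 'P3', 'P4']

Answer: 4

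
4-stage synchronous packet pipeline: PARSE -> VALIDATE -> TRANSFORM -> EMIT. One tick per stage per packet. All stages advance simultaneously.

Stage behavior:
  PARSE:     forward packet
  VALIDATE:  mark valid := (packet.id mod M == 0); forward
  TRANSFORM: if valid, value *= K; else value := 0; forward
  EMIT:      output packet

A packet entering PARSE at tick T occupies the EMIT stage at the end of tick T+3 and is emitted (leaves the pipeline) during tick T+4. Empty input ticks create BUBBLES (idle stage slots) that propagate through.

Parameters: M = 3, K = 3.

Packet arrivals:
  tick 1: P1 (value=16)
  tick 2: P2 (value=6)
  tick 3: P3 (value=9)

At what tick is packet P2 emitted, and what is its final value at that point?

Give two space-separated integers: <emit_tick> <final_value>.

Tick 1: [PARSE:P1(v=16,ok=F), VALIDATE:-, TRANSFORM:-, EMIT:-] out:-; in:P1
Tick 2: [PARSE:P2(v=6,ok=F), VALIDATE:P1(v=16,ok=F), TRANSFORM:-, EMIT:-] out:-; in:P2
Tick 3: [PARSE:P3(v=9,ok=F), VALIDATE:P2(v=6,ok=F), TRANSFORM:P1(v=0,ok=F), EMIT:-] out:-; in:P3
Tick 4: [PARSE:-, VALIDATE:P3(v=9,ok=T), TRANSFORM:P2(v=0,ok=F), EMIT:P1(v=0,ok=F)] out:-; in:-
Tick 5: [PARSE:-, VALIDATE:-, TRANSFORM:P3(v=27,ok=T), EMIT:P2(v=0,ok=F)] out:P1(v=0); in:-
Tick 6: [PARSE:-, VALIDATE:-, TRANSFORM:-, EMIT:P3(v=27,ok=T)] out:P2(v=0); in:-
Tick 7: [PARSE:-, VALIDATE:-, TRANSFORM:-, EMIT:-] out:P3(v=27); in:-
P2: arrives tick 2, valid=False (id=2, id%3=2), emit tick 6, final value 0

Answer: 6 0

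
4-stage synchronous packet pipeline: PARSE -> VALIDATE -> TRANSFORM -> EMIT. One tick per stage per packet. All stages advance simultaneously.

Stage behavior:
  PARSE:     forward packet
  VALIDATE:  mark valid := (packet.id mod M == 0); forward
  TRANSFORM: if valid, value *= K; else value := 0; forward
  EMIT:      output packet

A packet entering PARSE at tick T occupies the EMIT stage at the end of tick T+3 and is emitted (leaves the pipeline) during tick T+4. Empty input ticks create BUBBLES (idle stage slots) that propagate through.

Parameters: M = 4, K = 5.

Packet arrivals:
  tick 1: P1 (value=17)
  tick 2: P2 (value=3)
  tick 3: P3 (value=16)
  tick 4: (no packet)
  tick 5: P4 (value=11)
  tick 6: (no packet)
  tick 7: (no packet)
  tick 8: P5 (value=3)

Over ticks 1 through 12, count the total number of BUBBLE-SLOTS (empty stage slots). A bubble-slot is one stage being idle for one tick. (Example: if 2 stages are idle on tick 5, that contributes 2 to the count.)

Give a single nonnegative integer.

Tick 1: [PARSE:P1(v=17,ok=F), VALIDATE:-, TRANSFORM:-, EMIT:-] out:-; bubbles=3
Tick 2: [PARSE:P2(v=3,ok=F), VALIDATE:P1(v=17,ok=F), TRANSFORM:-, EMIT:-] out:-; bubbles=2
Tick 3: [PARSE:P3(v=16,ok=F), VALIDATE:P2(v=3,ok=F), TRANSFORM:P1(v=0,ok=F), EMIT:-] out:-; bubbles=1
Tick 4: [PARSE:-, VALIDATE:P3(v=16,ok=F), TRANSFORM:P2(v=0,ok=F), EMIT:P1(v=0,ok=F)] out:-; bubbles=1
Tick 5: [PARSE:P4(v=11,ok=F), VALIDATE:-, TRANSFORM:P3(v=0,ok=F), EMIT:P2(v=0,ok=F)] out:P1(v=0); bubbles=1
Tick 6: [PARSE:-, VALIDATE:P4(v=11,ok=T), TRANSFORM:-, EMIT:P3(v=0,ok=F)] out:P2(v=0); bubbles=2
Tick 7: [PARSE:-, VALIDATE:-, TRANSFORM:P4(v=55,ok=T), EMIT:-] out:P3(v=0); bubbles=3
Tick 8: [PARSE:P5(v=3,ok=F), VALIDATE:-, TRANSFORM:-, EMIT:P4(v=55,ok=T)] out:-; bubbles=2
Tick 9: [PARSE:-, VALIDATE:P5(v=3,ok=F), TRANSFORM:-, EMIT:-] out:P4(v=55); bubbles=3
Tick 10: [PARSE:-, VALIDATE:-, TRANSFORM:P5(v=0,ok=F), EMIT:-] out:-; bubbles=3
Tick 11: [PARSE:-, VALIDATE:-, TRANSFORM:-, EMIT:P5(v=0,ok=F)] out:-; bubbles=3
Tick 12: [PARSE:-, VALIDATE:-, TRANSFORM:-, EMIT:-] out:P5(v=0); bubbles=4
Total bubble-slots: 28

Answer: 28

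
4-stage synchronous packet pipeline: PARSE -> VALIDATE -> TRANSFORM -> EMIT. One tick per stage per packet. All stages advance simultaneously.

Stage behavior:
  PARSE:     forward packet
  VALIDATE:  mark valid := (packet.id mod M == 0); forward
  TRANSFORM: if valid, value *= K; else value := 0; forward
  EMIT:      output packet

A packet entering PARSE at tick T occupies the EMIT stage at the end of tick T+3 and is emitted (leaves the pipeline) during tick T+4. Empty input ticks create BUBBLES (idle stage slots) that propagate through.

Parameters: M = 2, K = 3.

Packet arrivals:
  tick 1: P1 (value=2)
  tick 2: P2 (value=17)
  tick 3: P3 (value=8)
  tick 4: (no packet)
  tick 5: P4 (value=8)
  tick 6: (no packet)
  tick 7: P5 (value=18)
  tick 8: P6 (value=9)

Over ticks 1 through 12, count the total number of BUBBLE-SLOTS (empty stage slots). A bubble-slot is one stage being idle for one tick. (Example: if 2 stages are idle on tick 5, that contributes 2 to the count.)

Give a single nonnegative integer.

Tick 1: [PARSE:P1(v=2,ok=F), VALIDATE:-, TRANSFORM:-, EMIT:-] out:-; bubbles=3
Tick 2: [PARSE:P2(v=17,ok=F), VALIDATE:P1(v=2,ok=F), TRANSFORM:-, EMIT:-] out:-; bubbles=2
Tick 3: [PARSE:P3(v=8,ok=F), VALIDATE:P2(v=17,ok=T), TRANSFORM:P1(v=0,ok=F), EMIT:-] out:-; bubbles=1
Tick 4: [PARSE:-, VALIDATE:P3(v=8,ok=F), TRANSFORM:P2(v=51,ok=T), EMIT:P1(v=0,ok=F)] out:-; bubbles=1
Tick 5: [PARSE:P4(v=8,ok=F), VALIDATE:-, TRANSFORM:P3(v=0,ok=F), EMIT:P2(v=51,ok=T)] out:P1(v=0); bubbles=1
Tick 6: [PARSE:-, VALIDATE:P4(v=8,ok=T), TRANSFORM:-, EMIT:P3(v=0,ok=F)] out:P2(v=51); bubbles=2
Tick 7: [PARSE:P5(v=18,ok=F), VALIDATE:-, TRANSFORM:P4(v=24,ok=T), EMIT:-] out:P3(v=0); bubbles=2
Tick 8: [PARSE:P6(v=9,ok=F), VALIDATE:P5(v=18,ok=F), TRANSFORM:-, EMIT:P4(v=24,ok=T)] out:-; bubbles=1
Tick 9: [PARSE:-, VALIDATE:P6(v=9,ok=T), TRANSFORM:P5(v=0,ok=F), EMIT:-] out:P4(v=24); bubbles=2
Tick 10: [PARSE:-, VALIDATE:-, TRANSFORM:P6(v=27,ok=T), EMIT:P5(v=0,ok=F)] out:-; bubbles=2
Tick 11: [PARSE:-, VALIDATE:-, TRANSFORM:-, EMIT:P6(v=27,ok=T)] out:P5(v=0); bubbles=3
Tick 12: [PARSE:-, VALIDATE:-, TRANSFORM:-, EMIT:-] out:P6(v=27); bubbles=4
Total bubble-slots: 24

Answer: 24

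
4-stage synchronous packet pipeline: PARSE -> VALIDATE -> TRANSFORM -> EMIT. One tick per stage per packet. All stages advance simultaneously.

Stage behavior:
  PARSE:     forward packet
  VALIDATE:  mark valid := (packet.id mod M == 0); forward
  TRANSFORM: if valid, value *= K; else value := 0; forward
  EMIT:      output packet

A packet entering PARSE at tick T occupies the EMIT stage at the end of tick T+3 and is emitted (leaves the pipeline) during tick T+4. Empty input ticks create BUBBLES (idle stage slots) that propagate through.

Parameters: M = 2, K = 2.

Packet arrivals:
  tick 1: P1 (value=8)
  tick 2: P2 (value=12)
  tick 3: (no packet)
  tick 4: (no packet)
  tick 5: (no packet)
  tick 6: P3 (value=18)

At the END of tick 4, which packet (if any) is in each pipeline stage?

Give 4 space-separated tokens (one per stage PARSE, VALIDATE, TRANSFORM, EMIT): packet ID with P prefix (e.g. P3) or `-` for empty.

Answer: - - P2 P1

Derivation:
Tick 1: [PARSE:P1(v=8,ok=F), VALIDATE:-, TRANSFORM:-, EMIT:-] out:-; in:P1
Tick 2: [PARSE:P2(v=12,ok=F), VALIDATE:P1(v=8,ok=F), TRANSFORM:-, EMIT:-] out:-; in:P2
Tick 3: [PARSE:-, VALIDATE:P2(v=12,ok=T), TRANSFORM:P1(v=0,ok=F), EMIT:-] out:-; in:-
Tick 4: [PARSE:-, VALIDATE:-, TRANSFORM:P2(v=24,ok=T), EMIT:P1(v=0,ok=F)] out:-; in:-
At end of tick 4: ['-', '-', 'P2', 'P1']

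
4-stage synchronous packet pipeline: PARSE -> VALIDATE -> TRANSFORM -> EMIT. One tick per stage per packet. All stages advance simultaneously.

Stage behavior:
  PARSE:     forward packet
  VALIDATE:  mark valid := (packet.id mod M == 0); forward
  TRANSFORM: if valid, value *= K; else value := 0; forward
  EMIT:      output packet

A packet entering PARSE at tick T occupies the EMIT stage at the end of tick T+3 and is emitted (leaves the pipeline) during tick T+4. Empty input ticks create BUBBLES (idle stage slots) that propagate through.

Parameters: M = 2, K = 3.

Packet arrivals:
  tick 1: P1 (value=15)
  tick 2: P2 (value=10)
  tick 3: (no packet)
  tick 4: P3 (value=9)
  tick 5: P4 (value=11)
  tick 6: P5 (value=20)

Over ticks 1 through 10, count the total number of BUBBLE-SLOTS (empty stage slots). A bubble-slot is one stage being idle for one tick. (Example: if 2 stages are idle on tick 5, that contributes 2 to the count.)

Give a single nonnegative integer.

Answer: 20

Derivation:
Tick 1: [PARSE:P1(v=15,ok=F), VALIDATE:-, TRANSFORM:-, EMIT:-] out:-; bubbles=3
Tick 2: [PARSE:P2(v=10,ok=F), VALIDATE:P1(v=15,ok=F), TRANSFORM:-, EMIT:-] out:-; bubbles=2
Tick 3: [PARSE:-, VALIDATE:P2(v=10,ok=T), TRANSFORM:P1(v=0,ok=F), EMIT:-] out:-; bubbles=2
Tick 4: [PARSE:P3(v=9,ok=F), VALIDATE:-, TRANSFORM:P2(v=30,ok=T), EMIT:P1(v=0,ok=F)] out:-; bubbles=1
Tick 5: [PARSE:P4(v=11,ok=F), VALIDATE:P3(v=9,ok=F), TRANSFORM:-, EMIT:P2(v=30,ok=T)] out:P1(v=0); bubbles=1
Tick 6: [PARSE:P5(v=20,ok=F), VALIDATE:P4(v=11,ok=T), TRANSFORM:P3(v=0,ok=F), EMIT:-] out:P2(v=30); bubbles=1
Tick 7: [PARSE:-, VALIDATE:P5(v=20,ok=F), TRANSFORM:P4(v=33,ok=T), EMIT:P3(v=0,ok=F)] out:-; bubbles=1
Tick 8: [PARSE:-, VALIDATE:-, TRANSFORM:P5(v=0,ok=F), EMIT:P4(v=33,ok=T)] out:P3(v=0); bubbles=2
Tick 9: [PARSE:-, VALIDATE:-, TRANSFORM:-, EMIT:P5(v=0,ok=F)] out:P4(v=33); bubbles=3
Tick 10: [PARSE:-, VALIDATE:-, TRANSFORM:-, EMIT:-] out:P5(v=0); bubbles=4
Total bubble-slots: 20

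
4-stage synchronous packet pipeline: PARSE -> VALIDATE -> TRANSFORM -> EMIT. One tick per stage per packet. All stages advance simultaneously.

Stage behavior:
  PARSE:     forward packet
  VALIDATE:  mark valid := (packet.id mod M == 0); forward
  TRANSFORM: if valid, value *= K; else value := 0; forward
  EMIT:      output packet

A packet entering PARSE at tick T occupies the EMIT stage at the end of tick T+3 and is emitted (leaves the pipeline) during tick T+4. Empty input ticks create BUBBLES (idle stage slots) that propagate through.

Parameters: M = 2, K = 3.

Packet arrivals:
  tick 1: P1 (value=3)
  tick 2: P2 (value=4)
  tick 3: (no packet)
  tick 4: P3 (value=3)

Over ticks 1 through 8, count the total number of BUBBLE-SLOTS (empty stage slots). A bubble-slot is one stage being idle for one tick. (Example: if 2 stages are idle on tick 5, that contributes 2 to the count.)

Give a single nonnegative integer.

Answer: 20

Derivation:
Tick 1: [PARSE:P1(v=3,ok=F), VALIDATE:-, TRANSFORM:-, EMIT:-] out:-; bubbles=3
Tick 2: [PARSE:P2(v=4,ok=F), VALIDATE:P1(v=3,ok=F), TRANSFORM:-, EMIT:-] out:-; bubbles=2
Tick 3: [PARSE:-, VALIDATE:P2(v=4,ok=T), TRANSFORM:P1(v=0,ok=F), EMIT:-] out:-; bubbles=2
Tick 4: [PARSE:P3(v=3,ok=F), VALIDATE:-, TRANSFORM:P2(v=12,ok=T), EMIT:P1(v=0,ok=F)] out:-; bubbles=1
Tick 5: [PARSE:-, VALIDATE:P3(v=3,ok=F), TRANSFORM:-, EMIT:P2(v=12,ok=T)] out:P1(v=0); bubbles=2
Tick 6: [PARSE:-, VALIDATE:-, TRANSFORM:P3(v=0,ok=F), EMIT:-] out:P2(v=12); bubbles=3
Tick 7: [PARSE:-, VALIDATE:-, TRANSFORM:-, EMIT:P3(v=0,ok=F)] out:-; bubbles=3
Tick 8: [PARSE:-, VALIDATE:-, TRANSFORM:-, EMIT:-] out:P3(v=0); bubbles=4
Total bubble-slots: 20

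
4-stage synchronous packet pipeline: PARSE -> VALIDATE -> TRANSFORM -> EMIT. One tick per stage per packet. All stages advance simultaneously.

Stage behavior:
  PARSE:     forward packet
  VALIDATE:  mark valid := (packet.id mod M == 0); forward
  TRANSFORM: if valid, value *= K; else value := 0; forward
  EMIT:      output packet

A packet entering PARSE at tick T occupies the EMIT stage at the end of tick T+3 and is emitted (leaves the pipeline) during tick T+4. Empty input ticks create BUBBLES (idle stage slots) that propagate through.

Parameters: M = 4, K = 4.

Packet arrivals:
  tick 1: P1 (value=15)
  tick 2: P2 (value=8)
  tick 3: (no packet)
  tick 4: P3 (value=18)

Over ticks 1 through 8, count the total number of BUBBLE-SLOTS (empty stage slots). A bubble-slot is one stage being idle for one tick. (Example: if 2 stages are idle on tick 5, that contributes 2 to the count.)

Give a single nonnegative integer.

Answer: 20

Derivation:
Tick 1: [PARSE:P1(v=15,ok=F), VALIDATE:-, TRANSFORM:-, EMIT:-] out:-; bubbles=3
Tick 2: [PARSE:P2(v=8,ok=F), VALIDATE:P1(v=15,ok=F), TRANSFORM:-, EMIT:-] out:-; bubbles=2
Tick 3: [PARSE:-, VALIDATE:P2(v=8,ok=F), TRANSFORM:P1(v=0,ok=F), EMIT:-] out:-; bubbles=2
Tick 4: [PARSE:P3(v=18,ok=F), VALIDATE:-, TRANSFORM:P2(v=0,ok=F), EMIT:P1(v=0,ok=F)] out:-; bubbles=1
Tick 5: [PARSE:-, VALIDATE:P3(v=18,ok=F), TRANSFORM:-, EMIT:P2(v=0,ok=F)] out:P1(v=0); bubbles=2
Tick 6: [PARSE:-, VALIDATE:-, TRANSFORM:P3(v=0,ok=F), EMIT:-] out:P2(v=0); bubbles=3
Tick 7: [PARSE:-, VALIDATE:-, TRANSFORM:-, EMIT:P3(v=0,ok=F)] out:-; bubbles=3
Tick 8: [PARSE:-, VALIDATE:-, TRANSFORM:-, EMIT:-] out:P3(v=0); bubbles=4
Total bubble-slots: 20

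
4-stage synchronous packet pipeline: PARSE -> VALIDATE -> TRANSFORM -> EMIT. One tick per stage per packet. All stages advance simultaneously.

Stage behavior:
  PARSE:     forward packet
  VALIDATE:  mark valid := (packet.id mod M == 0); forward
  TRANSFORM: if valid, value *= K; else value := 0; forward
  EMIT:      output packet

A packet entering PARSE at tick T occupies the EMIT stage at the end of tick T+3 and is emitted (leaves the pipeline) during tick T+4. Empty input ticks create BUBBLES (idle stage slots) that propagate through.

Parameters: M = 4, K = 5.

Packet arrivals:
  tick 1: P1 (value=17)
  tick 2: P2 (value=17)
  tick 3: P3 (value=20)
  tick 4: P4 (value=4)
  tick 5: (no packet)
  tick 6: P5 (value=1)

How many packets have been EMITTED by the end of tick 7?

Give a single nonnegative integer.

Tick 1: [PARSE:P1(v=17,ok=F), VALIDATE:-, TRANSFORM:-, EMIT:-] out:-; in:P1
Tick 2: [PARSE:P2(v=17,ok=F), VALIDATE:P1(v=17,ok=F), TRANSFORM:-, EMIT:-] out:-; in:P2
Tick 3: [PARSE:P3(v=20,ok=F), VALIDATE:P2(v=17,ok=F), TRANSFORM:P1(v=0,ok=F), EMIT:-] out:-; in:P3
Tick 4: [PARSE:P4(v=4,ok=F), VALIDATE:P3(v=20,ok=F), TRANSFORM:P2(v=0,ok=F), EMIT:P1(v=0,ok=F)] out:-; in:P4
Tick 5: [PARSE:-, VALIDATE:P4(v=4,ok=T), TRANSFORM:P3(v=0,ok=F), EMIT:P2(v=0,ok=F)] out:P1(v=0); in:-
Tick 6: [PARSE:P5(v=1,ok=F), VALIDATE:-, TRANSFORM:P4(v=20,ok=T), EMIT:P3(v=0,ok=F)] out:P2(v=0); in:P5
Tick 7: [PARSE:-, VALIDATE:P5(v=1,ok=F), TRANSFORM:-, EMIT:P4(v=20,ok=T)] out:P3(v=0); in:-
Emitted by tick 7: ['P1', 'P2', 'P3']

Answer: 3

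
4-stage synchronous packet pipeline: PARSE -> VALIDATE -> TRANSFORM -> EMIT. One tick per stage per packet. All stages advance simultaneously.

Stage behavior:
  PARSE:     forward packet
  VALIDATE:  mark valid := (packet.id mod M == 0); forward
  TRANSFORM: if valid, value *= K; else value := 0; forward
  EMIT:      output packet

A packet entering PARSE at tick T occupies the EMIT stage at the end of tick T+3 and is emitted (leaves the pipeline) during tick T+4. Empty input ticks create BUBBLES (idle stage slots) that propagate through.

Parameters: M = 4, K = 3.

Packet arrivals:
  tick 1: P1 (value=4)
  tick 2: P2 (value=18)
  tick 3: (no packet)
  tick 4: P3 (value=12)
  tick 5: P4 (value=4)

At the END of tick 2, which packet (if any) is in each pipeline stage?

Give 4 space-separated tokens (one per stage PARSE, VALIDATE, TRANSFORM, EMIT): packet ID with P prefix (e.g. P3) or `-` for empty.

Answer: P2 P1 - -

Derivation:
Tick 1: [PARSE:P1(v=4,ok=F), VALIDATE:-, TRANSFORM:-, EMIT:-] out:-; in:P1
Tick 2: [PARSE:P2(v=18,ok=F), VALIDATE:P1(v=4,ok=F), TRANSFORM:-, EMIT:-] out:-; in:P2
At end of tick 2: ['P2', 'P1', '-', '-']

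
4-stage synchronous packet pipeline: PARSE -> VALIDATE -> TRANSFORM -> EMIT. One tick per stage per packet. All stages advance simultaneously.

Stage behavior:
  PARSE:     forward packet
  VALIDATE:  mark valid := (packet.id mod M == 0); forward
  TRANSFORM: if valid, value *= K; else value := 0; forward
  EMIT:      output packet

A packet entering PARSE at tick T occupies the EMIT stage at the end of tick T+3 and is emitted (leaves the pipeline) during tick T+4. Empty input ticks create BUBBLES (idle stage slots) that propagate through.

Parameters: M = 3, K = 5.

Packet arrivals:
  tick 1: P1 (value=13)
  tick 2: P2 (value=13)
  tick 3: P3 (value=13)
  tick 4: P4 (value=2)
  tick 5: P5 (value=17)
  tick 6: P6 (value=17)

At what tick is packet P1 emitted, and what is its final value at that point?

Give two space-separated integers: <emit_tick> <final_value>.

Tick 1: [PARSE:P1(v=13,ok=F), VALIDATE:-, TRANSFORM:-, EMIT:-] out:-; in:P1
Tick 2: [PARSE:P2(v=13,ok=F), VALIDATE:P1(v=13,ok=F), TRANSFORM:-, EMIT:-] out:-; in:P2
Tick 3: [PARSE:P3(v=13,ok=F), VALIDATE:P2(v=13,ok=F), TRANSFORM:P1(v=0,ok=F), EMIT:-] out:-; in:P3
Tick 4: [PARSE:P4(v=2,ok=F), VALIDATE:P3(v=13,ok=T), TRANSFORM:P2(v=0,ok=F), EMIT:P1(v=0,ok=F)] out:-; in:P4
Tick 5: [PARSE:P5(v=17,ok=F), VALIDATE:P4(v=2,ok=F), TRANSFORM:P3(v=65,ok=T), EMIT:P2(v=0,ok=F)] out:P1(v=0); in:P5
Tick 6: [PARSE:P6(v=17,ok=F), VALIDATE:P5(v=17,ok=F), TRANSFORM:P4(v=0,ok=F), EMIT:P3(v=65,ok=T)] out:P2(v=0); in:P6
Tick 7: [PARSE:-, VALIDATE:P6(v=17,ok=T), TRANSFORM:P5(v=0,ok=F), EMIT:P4(v=0,ok=F)] out:P3(v=65); in:-
Tick 8: [PARSE:-, VALIDATE:-, TRANSFORM:P6(v=85,ok=T), EMIT:P5(v=0,ok=F)] out:P4(v=0); in:-
Tick 9: [PARSE:-, VALIDATE:-, TRANSFORM:-, EMIT:P6(v=85,ok=T)] out:P5(v=0); in:-
Tick 10: [PARSE:-, VALIDATE:-, TRANSFORM:-, EMIT:-] out:P6(v=85); in:-
P1: arrives tick 1, valid=False (id=1, id%3=1), emit tick 5, final value 0

Answer: 5 0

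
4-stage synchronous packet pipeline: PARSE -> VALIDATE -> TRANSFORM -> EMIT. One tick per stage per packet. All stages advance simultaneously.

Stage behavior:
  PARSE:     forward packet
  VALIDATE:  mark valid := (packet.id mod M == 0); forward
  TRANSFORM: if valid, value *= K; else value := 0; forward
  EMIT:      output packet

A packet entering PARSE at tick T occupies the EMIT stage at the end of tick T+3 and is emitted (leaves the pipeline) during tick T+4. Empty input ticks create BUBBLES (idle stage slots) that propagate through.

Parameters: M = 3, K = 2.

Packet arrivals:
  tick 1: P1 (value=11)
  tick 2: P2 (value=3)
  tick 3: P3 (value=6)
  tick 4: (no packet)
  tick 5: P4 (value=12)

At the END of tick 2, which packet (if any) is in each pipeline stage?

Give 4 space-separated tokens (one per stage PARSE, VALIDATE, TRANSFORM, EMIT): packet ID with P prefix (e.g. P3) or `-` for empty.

Tick 1: [PARSE:P1(v=11,ok=F), VALIDATE:-, TRANSFORM:-, EMIT:-] out:-; in:P1
Tick 2: [PARSE:P2(v=3,ok=F), VALIDATE:P1(v=11,ok=F), TRANSFORM:-, EMIT:-] out:-; in:P2
At end of tick 2: ['P2', 'P1', '-', '-']

Answer: P2 P1 - -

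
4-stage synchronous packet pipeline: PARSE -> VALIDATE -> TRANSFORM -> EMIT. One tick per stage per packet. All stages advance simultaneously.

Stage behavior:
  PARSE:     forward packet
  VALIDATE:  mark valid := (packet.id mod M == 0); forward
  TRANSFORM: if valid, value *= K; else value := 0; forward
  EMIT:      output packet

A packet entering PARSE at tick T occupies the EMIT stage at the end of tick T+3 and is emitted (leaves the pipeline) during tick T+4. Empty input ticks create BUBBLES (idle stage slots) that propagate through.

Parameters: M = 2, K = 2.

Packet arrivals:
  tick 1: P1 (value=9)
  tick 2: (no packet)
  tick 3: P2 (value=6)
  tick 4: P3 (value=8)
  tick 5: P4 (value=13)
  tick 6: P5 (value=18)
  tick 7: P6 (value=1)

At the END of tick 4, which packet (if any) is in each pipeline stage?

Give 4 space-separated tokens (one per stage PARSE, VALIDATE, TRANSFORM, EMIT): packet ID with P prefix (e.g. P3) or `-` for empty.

Tick 1: [PARSE:P1(v=9,ok=F), VALIDATE:-, TRANSFORM:-, EMIT:-] out:-; in:P1
Tick 2: [PARSE:-, VALIDATE:P1(v=9,ok=F), TRANSFORM:-, EMIT:-] out:-; in:-
Tick 3: [PARSE:P2(v=6,ok=F), VALIDATE:-, TRANSFORM:P1(v=0,ok=F), EMIT:-] out:-; in:P2
Tick 4: [PARSE:P3(v=8,ok=F), VALIDATE:P2(v=6,ok=T), TRANSFORM:-, EMIT:P1(v=0,ok=F)] out:-; in:P3
At end of tick 4: ['P3', 'P2', '-', 'P1']

Answer: P3 P2 - P1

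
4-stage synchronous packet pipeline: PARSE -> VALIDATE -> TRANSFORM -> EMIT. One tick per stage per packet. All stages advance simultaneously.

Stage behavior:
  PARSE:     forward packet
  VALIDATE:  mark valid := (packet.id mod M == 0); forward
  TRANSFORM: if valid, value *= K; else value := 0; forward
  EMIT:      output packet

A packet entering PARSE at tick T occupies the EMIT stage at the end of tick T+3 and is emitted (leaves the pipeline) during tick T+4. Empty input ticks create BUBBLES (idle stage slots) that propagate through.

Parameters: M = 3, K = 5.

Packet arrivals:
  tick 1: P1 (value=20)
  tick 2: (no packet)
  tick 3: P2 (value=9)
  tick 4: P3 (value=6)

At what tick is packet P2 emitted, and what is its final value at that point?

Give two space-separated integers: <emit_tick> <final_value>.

Answer: 7 0

Derivation:
Tick 1: [PARSE:P1(v=20,ok=F), VALIDATE:-, TRANSFORM:-, EMIT:-] out:-; in:P1
Tick 2: [PARSE:-, VALIDATE:P1(v=20,ok=F), TRANSFORM:-, EMIT:-] out:-; in:-
Tick 3: [PARSE:P2(v=9,ok=F), VALIDATE:-, TRANSFORM:P1(v=0,ok=F), EMIT:-] out:-; in:P2
Tick 4: [PARSE:P3(v=6,ok=F), VALIDATE:P2(v=9,ok=F), TRANSFORM:-, EMIT:P1(v=0,ok=F)] out:-; in:P3
Tick 5: [PARSE:-, VALIDATE:P3(v=6,ok=T), TRANSFORM:P2(v=0,ok=F), EMIT:-] out:P1(v=0); in:-
Tick 6: [PARSE:-, VALIDATE:-, TRANSFORM:P3(v=30,ok=T), EMIT:P2(v=0,ok=F)] out:-; in:-
Tick 7: [PARSE:-, VALIDATE:-, TRANSFORM:-, EMIT:P3(v=30,ok=T)] out:P2(v=0); in:-
Tick 8: [PARSE:-, VALIDATE:-, TRANSFORM:-, EMIT:-] out:P3(v=30); in:-
P2: arrives tick 3, valid=False (id=2, id%3=2), emit tick 7, final value 0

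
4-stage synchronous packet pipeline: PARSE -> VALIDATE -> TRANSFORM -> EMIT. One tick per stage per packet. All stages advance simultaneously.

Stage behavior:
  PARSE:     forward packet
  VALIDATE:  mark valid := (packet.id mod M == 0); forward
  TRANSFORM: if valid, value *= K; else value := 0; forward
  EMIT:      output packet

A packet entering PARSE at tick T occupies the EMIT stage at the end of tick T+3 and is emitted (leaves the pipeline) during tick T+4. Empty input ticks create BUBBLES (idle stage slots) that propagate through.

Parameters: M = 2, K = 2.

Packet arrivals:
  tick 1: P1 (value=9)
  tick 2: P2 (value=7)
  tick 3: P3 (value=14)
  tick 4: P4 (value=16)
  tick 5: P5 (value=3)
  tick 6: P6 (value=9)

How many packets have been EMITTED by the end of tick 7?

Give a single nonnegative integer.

Tick 1: [PARSE:P1(v=9,ok=F), VALIDATE:-, TRANSFORM:-, EMIT:-] out:-; in:P1
Tick 2: [PARSE:P2(v=7,ok=F), VALIDATE:P1(v=9,ok=F), TRANSFORM:-, EMIT:-] out:-; in:P2
Tick 3: [PARSE:P3(v=14,ok=F), VALIDATE:P2(v=7,ok=T), TRANSFORM:P1(v=0,ok=F), EMIT:-] out:-; in:P3
Tick 4: [PARSE:P4(v=16,ok=F), VALIDATE:P3(v=14,ok=F), TRANSFORM:P2(v=14,ok=T), EMIT:P1(v=0,ok=F)] out:-; in:P4
Tick 5: [PARSE:P5(v=3,ok=F), VALIDATE:P4(v=16,ok=T), TRANSFORM:P3(v=0,ok=F), EMIT:P2(v=14,ok=T)] out:P1(v=0); in:P5
Tick 6: [PARSE:P6(v=9,ok=F), VALIDATE:P5(v=3,ok=F), TRANSFORM:P4(v=32,ok=T), EMIT:P3(v=0,ok=F)] out:P2(v=14); in:P6
Tick 7: [PARSE:-, VALIDATE:P6(v=9,ok=T), TRANSFORM:P5(v=0,ok=F), EMIT:P4(v=32,ok=T)] out:P3(v=0); in:-
Emitted by tick 7: ['P1', 'P2', 'P3']

Answer: 3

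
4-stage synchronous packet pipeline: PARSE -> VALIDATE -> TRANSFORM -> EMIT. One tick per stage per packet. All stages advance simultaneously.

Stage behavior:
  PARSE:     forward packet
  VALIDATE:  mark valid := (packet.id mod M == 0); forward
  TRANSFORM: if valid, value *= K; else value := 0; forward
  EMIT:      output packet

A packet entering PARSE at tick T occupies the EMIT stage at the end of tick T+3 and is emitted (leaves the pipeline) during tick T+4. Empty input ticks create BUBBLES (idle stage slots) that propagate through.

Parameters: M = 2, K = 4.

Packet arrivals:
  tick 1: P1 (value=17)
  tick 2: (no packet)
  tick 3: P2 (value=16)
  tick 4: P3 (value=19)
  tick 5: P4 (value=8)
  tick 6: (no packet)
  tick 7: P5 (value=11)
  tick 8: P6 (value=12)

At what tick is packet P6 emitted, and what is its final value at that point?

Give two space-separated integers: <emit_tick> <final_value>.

Tick 1: [PARSE:P1(v=17,ok=F), VALIDATE:-, TRANSFORM:-, EMIT:-] out:-; in:P1
Tick 2: [PARSE:-, VALIDATE:P1(v=17,ok=F), TRANSFORM:-, EMIT:-] out:-; in:-
Tick 3: [PARSE:P2(v=16,ok=F), VALIDATE:-, TRANSFORM:P1(v=0,ok=F), EMIT:-] out:-; in:P2
Tick 4: [PARSE:P3(v=19,ok=F), VALIDATE:P2(v=16,ok=T), TRANSFORM:-, EMIT:P1(v=0,ok=F)] out:-; in:P3
Tick 5: [PARSE:P4(v=8,ok=F), VALIDATE:P3(v=19,ok=F), TRANSFORM:P2(v=64,ok=T), EMIT:-] out:P1(v=0); in:P4
Tick 6: [PARSE:-, VALIDATE:P4(v=8,ok=T), TRANSFORM:P3(v=0,ok=F), EMIT:P2(v=64,ok=T)] out:-; in:-
Tick 7: [PARSE:P5(v=11,ok=F), VALIDATE:-, TRANSFORM:P4(v=32,ok=T), EMIT:P3(v=0,ok=F)] out:P2(v=64); in:P5
Tick 8: [PARSE:P6(v=12,ok=F), VALIDATE:P5(v=11,ok=F), TRANSFORM:-, EMIT:P4(v=32,ok=T)] out:P3(v=0); in:P6
Tick 9: [PARSE:-, VALIDATE:P6(v=12,ok=T), TRANSFORM:P5(v=0,ok=F), EMIT:-] out:P4(v=32); in:-
Tick 10: [PARSE:-, VALIDATE:-, TRANSFORM:P6(v=48,ok=T), EMIT:P5(v=0,ok=F)] out:-; in:-
Tick 11: [PARSE:-, VALIDATE:-, TRANSFORM:-, EMIT:P6(v=48,ok=T)] out:P5(v=0); in:-
Tick 12: [PARSE:-, VALIDATE:-, TRANSFORM:-, EMIT:-] out:P6(v=48); in:-
P6: arrives tick 8, valid=True (id=6, id%2=0), emit tick 12, final value 48

Answer: 12 48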